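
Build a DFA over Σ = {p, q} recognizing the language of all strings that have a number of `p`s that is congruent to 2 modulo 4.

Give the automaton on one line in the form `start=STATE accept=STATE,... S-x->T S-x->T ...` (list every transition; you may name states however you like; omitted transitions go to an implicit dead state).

start=s0 accept=s2 s0-p->s1 s0-q->s0 s1-p->s2 s1-q->s1 s2-p->s3 s2-q->s2 s3-p->s0 s3-q->s3

The only thing that matters is how many `p`s have appeared, reduced mod 4. Use one state per residue: s0 for 0, …, s3 for 3. Reading `p` moves to the next residue; anything else stays put. s2 is accepting.
With 4 states:
        p   q  
>  s0   s1  s0 
   s1   s2  s1 
 * s2   s3  s2 
   s3   s0  s3 
(> = start, * = accepting)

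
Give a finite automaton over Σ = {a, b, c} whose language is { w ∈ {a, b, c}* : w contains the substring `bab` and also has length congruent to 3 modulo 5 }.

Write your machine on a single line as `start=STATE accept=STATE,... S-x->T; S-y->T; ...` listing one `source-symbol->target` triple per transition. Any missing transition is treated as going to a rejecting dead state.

start=S0; accept=S9; S0-a->S1; S0-b->S2; S0-c->S1; S1-a->S3; S1-b->S4; S1-c->S3; S2-a->S5; S2-b->S4; S2-c->S3; S3-a->S6; S3-b->S7; S3-c->S6; S4-a->S8; S4-b->S7; S4-c->S6; S5-a->S6; S5-b->S9; S5-c->S6; S6-a->S10; S6-b->S11; S6-c->S10; S7-a->S12; S7-b->S11; S7-c->S10; S8-a->S10; S8-b->S13; S8-c->S10; S9-a->S13; S9-b->S13; S9-c->S13; S10-a->S0; S10-b->S14; S10-c->S0; S11-a->S15; S11-b->S14; S11-c->S0; S12-a->S0; S12-b->S16; S12-c->S0; S13-a->S16; S13-b->S16; S13-c->S16; S14-a->S17; S14-b->S2; S14-c->S1; S15-a->S1; S15-b->S18; S15-c->S1; S16-a->S18; S16-b->S18; S16-c->S18; S17-a->S3; S17-b->S19; S17-c->S3; S18-a->S19; S18-b->S19; S18-c->S19; S19-a->S9; S19-b->S9; S19-c->S9

Handle the two conditions separately and then intersect. The first has 4 states tracking whether and how much of `bab` has been seen; the second has 5 states tracking the input length modulo 5. A product state is a pair (one from each), accepting exactly when both do.
20 states suffice.
          a    b    c  
>  S0     S1   S2   S1 
   S1     S3   S4   S3 
   S2     S5   S4   S3 
   S3     S6   S7   S6 
   S4     S8   S7   S6 
   S5     S6   S9   S6 
   S6    S10  S11  S10 
   S7    S12  S11  S10 
   S8    S10  S13  S10 
 * S9    S13  S13  S13 
   S10    S0  S14   S0 
   S11   S15  S14   S0 
   S12    S0  S16   S0 
   S13   S16  S16  S16 
   S14   S17   S2   S1 
   S15    S1  S18   S1 
   S16   S18  S18  S18 
   S17    S3  S19   S3 
   S18   S19  S19  S19 
   S19    S9   S9   S9 
(> = start, * = accepting)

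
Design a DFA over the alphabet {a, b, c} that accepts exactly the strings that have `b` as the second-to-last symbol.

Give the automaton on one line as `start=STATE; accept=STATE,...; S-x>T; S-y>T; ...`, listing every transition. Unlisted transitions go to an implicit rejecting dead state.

start=q0; accept=q7,q8,q9; q0-a>q1; q0-b>q2; q0-c>q3; q1-a>q4; q1-b>q5; q1-c>q6; q2-a>q7; q2-b>q8; q2-c>q9; q3-a>q10; q3-b>q11; q3-c>q12; q4-a>q4; q4-b>q5; q4-c>q6; q5-a>q7; q5-b>q8; q5-c>q9; q6-a>q10; q6-b>q11; q6-c>q12; q7-a>q4; q7-b>q5; q7-c>q6; q8-a>q7; q8-b>q8; q8-c>q9; q9-a>q10; q9-b>q11; q9-c>q12; q10-a>q4; q10-b>q5; q10-c>q6; q11-a>q7; q11-b>q8; q11-c>q9; q12-a>q10; q12-b>q11; q12-c>q12

Because acceptance depends on a position counted from the end, the machine has to buffer the most recent 2 symbols. Make each state the string of the last up-to-2 symbols read; on input `x` shift the window left and append `x`. Accept when the buffered window has length 2 and begins with `b`.
A 13-state machine:
          a    b    c  
>  q0     q1   q2   q3 
   q1     q4   q5   q6 
   q2     q7   q8   q9 
   q3    q10  q11  q12 
   q4     q4   q5   q6 
   q5     q7   q8   q9 
   q6    q10  q11  q12 
 * q7     q4   q5   q6 
 * q8     q7   q8   q9 
 * q9    q10  q11  q12 
   q10    q4   q5   q6 
   q11    q7   q8   q9 
   q12   q10  q11  q12 
(> = start, * = accepting)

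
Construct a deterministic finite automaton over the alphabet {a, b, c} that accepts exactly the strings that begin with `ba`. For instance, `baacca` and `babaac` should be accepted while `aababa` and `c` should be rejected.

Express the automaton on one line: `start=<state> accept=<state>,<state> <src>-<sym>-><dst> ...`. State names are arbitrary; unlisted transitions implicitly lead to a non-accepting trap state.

start=s0 accept=s2 s0-a->s3 s0-b->s1 s0-c->s3 s1-a->s2 s1-b->s3 s1-c->s3 s2-a->s2 s2-b->s2 s2-c->s2 s3-a->s3 s3-b->s3 s3-c->s3

Walk along `ba` while the input agrees: from s0 take `b` to s1, and so on. Any deviation drops to the rejecting sink s3. Once s2 is reached the prefix is confirmed and every continuation is accepted.
4 states suffice.
        a   b   c  
>  s0   s3  s1  s3 
   s1   s2  s3  s3 
 * s2   s2  s2  s2 
   s3   s3  s3  s3 
(> = start, * = accepting)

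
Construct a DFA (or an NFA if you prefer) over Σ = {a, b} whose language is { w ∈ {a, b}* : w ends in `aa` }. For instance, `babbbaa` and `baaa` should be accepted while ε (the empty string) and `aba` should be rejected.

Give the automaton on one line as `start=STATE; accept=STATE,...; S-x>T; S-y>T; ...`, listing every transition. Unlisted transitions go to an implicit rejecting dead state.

Let each state record the length of the longest suffix of the input read so far that is also a prefix of `aa`. q1 means the last symbol is `a`; q2 means the last 2 symbols are `aa`. Accept only at q2, where the string currently ends in `aa`.
With 3 states:
        a   b  
>  q0   q1  q0 
   q1   q2  q0 
 * q2   q2  q0 
(> = start, * = accepting)

start=q0; accept=q2; q0-a>q1; q0-b>q0; q1-a>q2; q1-b>q0; q2-a>q2; q2-b>q0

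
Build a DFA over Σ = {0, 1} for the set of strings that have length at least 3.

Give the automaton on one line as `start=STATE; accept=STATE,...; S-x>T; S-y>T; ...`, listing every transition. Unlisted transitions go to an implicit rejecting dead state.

start=q0; accept=q3,q4; q0-0>q1; q0-1>q1; q1-0>q2; q1-1>q2; q2-0>q3; q2-1>q3; q3-0>q4; q3-1>q4; q4-0>q4; q4-1>q4

Count input length up to 4: every symbol moves from q0 toward q4, which means 'more than 3' and absorbs. Accept from {q3, q4}.
5 states suffice.
        0   1  
>  q0   q1  q1 
   q1   q2  q2 
   q2   q3  q3 
 * q3   q4  q4 
 * q4   q4  q4 
(> = start, * = accepting)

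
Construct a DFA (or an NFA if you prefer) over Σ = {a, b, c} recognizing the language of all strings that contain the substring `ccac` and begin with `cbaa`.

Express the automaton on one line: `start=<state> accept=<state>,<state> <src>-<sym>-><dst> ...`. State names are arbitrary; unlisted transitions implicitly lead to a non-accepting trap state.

start=s0 accept=s9 s0-a->s1 s0-b->s1 s0-c->s2 s1-a->s1 s1-b->s1 s1-c->s1 s2-a->s1 s2-b->s3 s2-c->s1 s3-a->s4 s3-b->s1 s3-c->s1 s4-a->s5 s4-b->s1 s4-c->s1 s5-a->s5 s5-b->s5 s5-c->s6 s6-a->s5 s6-b->s5 s6-c->s7 s7-a->s8 s7-b->s5 s7-c->s7 s8-a->s5 s8-b->s5 s8-c->s9 s9-a->s9 s9-b->s9 s9-c->s9

Handle the two conditions separately and then intersect. One (5 states) tracks whether and how much of `ccac` has been seen; the other (6 states) tracks whether the input so far still matches the prefix `cbaa`. Each combined state is a pair, one component from each; accept when both components accept. Minimizing collapses redundant product states.
With 10 states:
        a   b   c  
>  s0   s1  s1  s2 
   s1   s1  s1  s1 
   s2   s1  s3  s1 
   s3   s4  s1  s1 
   s4   s5  s1  s1 
   s5   s5  s5  s6 
   s6   s5  s5  s7 
   s7   s8  s5  s7 
   s8   s5  s5  s9 
 * s9   s9  s9  s9 
(> = start, * = accepting)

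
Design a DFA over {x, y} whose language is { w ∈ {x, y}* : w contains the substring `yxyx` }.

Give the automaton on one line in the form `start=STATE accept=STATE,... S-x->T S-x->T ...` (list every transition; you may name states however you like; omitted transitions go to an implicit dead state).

Track how much of `yxyx` has been matched so far: state S0 is no progress, S4 is the absorbing accept state reached once `yxyx` has occurred. Intermediate states record partial matches; on a mismatch, fall back to the longest reusable overlap.
With 5 states:
        x   y  
>  S0   S0  S1 
   S1   S2  S1 
   S2   S0  S3 
   S3   S4  S1 
 * S4   S4  S4 
(> = start, * = accepting)

start=S0 accept=S4 S0-x->S0 S0-y->S1 S1-x->S2 S1-y->S1 S2-x->S0 S2-y->S3 S3-x->S4 S3-y->S1 S4-x->S4 S4-y->S4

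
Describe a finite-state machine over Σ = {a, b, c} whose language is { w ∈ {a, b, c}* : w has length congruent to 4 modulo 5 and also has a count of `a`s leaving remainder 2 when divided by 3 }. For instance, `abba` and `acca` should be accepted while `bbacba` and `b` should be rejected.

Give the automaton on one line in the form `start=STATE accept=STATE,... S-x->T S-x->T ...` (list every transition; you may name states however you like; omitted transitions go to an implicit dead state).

start=s0 accept=s11 s0-a->s1 s0-b->s2 s0-c->s2 s1-a->s3 s1-b->s4 s1-c->s4 s2-a->s4 s2-b->s5 s2-c->s5 s3-a->s6 s3-b->s7 s3-c->s7 s4-a->s7 s4-b->s8 s4-c->s8 s5-a->s8 s5-b->s6 s5-c->s6 s6-a->s9 s6-b->s10 s6-c->s10 s7-a->s10 s7-b->s11 s7-c->s11 s8-a->s11 s8-b->s9 s8-c->s9 s9-a->s12 s9-b->s13 s9-c->s13 s10-a->s13 s10-b->s0 s10-c->s0 s11-a->s0 s11-b->s12 s11-c->s12 s12-a->s2 s12-b->s14 s12-c->s14 s13-a->s14 s13-b->s1 s13-c->s1 s14-a->s5 s14-b->s3 s14-c->s3

Run two small machines in parallel and take their product. One (5 states) tracks the input length modulo 5; the other (3 states) tracks the count of `a`s modulo 3. Each combined state is a pair, one component from each; accept when both components accept.
A 15-state machine:
          a    b    c  
>  s0     s1   s2   s2 
   s1     s3   s4   s4 
   s2     s4   s5   s5 
   s3     s6   s7   s7 
   s4     s7   s8   s8 
   s5     s8   s6   s6 
   s6     s9  s10  s10 
   s7    s10  s11  s11 
   s8    s11   s9   s9 
   s9    s12  s13  s13 
   s10   s13   s0   s0 
 * s11    s0  s12  s12 
   s12    s2  s14  s14 
   s13   s14   s1   s1 
   s14    s5   s3   s3 
(> = start, * = accepting)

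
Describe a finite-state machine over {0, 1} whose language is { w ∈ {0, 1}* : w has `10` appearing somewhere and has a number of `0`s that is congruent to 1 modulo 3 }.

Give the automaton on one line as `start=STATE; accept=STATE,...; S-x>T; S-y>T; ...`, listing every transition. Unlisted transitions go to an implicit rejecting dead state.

Run two small machines in parallel and take their product. One (3 states) tracks whether and how much of `10` has been seen; the other (3 states) tracks the count of `0`s modulo 3. Each combined state is a pair, one component from each; accept when both components accept.
With 9 states:
       0  1 
>  A   B  C 
   B   D  E 
   C   F  C 
   D   A  G 
   E   H  E 
 * F   H  F 
   G   I  G 
   H   I  H 
   I   F  I 
(> = start, * = accepting)

start=A; accept=F; A-0>B; A-1>C; B-0>D; B-1>E; C-0>F; C-1>C; D-0>A; D-1>G; E-0>H; E-1>E; F-0>H; F-1>F; G-0>I; G-1>G; H-0>I; H-1>H; I-0>F; I-1>I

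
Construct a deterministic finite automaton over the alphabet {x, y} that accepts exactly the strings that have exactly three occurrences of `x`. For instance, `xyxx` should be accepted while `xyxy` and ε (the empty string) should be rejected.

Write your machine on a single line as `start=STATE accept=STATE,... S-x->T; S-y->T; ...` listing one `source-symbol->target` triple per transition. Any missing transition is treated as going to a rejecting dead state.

Count `x`s, saturating at 4: states s0 through s3 mean 0 through 3 `x`s seen; s4 means more than 3. Each `x` increments (capped at s4); other symbols loop. Accept from {s3}.
        x   y  
>  s0   s1  s0 
   s1   s2  s1 
   s2   s3  s2 
 * s3   s4  s3 
   s4   s4  s4 
(> = start, * = accepting)

start=s0; accept=s3; s0-x->s1; s0-y->s0; s1-x->s2; s1-y->s1; s2-x->s3; s2-y->s2; s3-x->s4; s3-y->s3; s4-x->s4; s4-y->s4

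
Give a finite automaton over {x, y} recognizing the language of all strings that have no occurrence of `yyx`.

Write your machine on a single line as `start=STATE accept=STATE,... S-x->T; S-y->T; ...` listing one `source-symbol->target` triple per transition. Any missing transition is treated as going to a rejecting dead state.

Track partial matches of the forbidden pattern `yyx`. State q3 is a dead state reached once `yyx` has occurred; every other state accepts. q0 means no part of `yyx` is currently matched.
        x   y  
>* q0   q0  q1 
 * q1   q0  q2 
 * q2   q3  q2 
   q3   q3  q3 
(> = start, * = accepting)

start=q0; accept=q0,q1,q2; q0-x->q0; q0-y->q1; q1-x->q0; q1-y->q2; q2-x->q3; q2-y->q2; q3-x->q3; q3-y->q3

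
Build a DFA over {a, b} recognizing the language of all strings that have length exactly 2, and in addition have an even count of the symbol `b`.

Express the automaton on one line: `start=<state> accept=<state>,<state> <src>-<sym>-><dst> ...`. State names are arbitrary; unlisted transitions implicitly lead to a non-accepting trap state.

start=q0 accept=q3 q0-a->q1 q0-b->q2 q1-a->q3 q1-b->q4 q2-a->q4 q2-b->q3 q3-a->q4 q3-b->q4 q4-a->q4 q4-b->q4

Run two small machines in parallel and take their product. The first has 4 states tracking the input length, saturating at 3; the second has 2 states tracking the count of `b`s modulo 2. A product state is a pair (one from each), accepting exactly when both do. Equivalent product states are then merged.
With 5 states:
        a   b  
>  q0   q1  q2 
   q1   q3  q4 
   q2   q4  q3 
 * q3   q4  q4 
   q4   q4  q4 
(> = start, * = accepting)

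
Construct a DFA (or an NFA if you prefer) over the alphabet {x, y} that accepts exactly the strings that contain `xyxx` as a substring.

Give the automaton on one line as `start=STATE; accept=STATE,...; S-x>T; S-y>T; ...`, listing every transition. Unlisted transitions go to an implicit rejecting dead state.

States q0..q3 record the length of the longest prefix of `xyxx` that matches the current input suffix. Reaching q4 means `xyxx` has been seen, and we stay there forever. Accept from q4.
5 states suffice.
        x   y  
>  q0   q1  q0 
   q1   q1  q2 
   q2   q3  q0 
   q3   q4  q2 
 * q4   q4  q4 
(> = start, * = accepting)

start=q0; accept=q4; q0-x>q1; q0-y>q0; q1-x>q1; q1-y>q2; q2-x>q3; q2-y>q0; q3-x>q4; q3-y>q2; q4-x>q4; q4-y>q4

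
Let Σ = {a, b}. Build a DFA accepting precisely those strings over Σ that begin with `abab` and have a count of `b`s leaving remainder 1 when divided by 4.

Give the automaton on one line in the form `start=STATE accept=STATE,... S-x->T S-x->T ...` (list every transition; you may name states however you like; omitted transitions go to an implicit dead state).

Build one automaton per condition and run them in lockstep. One (6 states) tracks whether the input so far still matches the prefix `abab`; the other (4 states) tracks the count of `b`s modulo 4. Each combined state is a pair, one component from each; accept when both components accept.
With 12 states:
          a    b  
>  q0     q1   q2 
   q1     q3   q4 
   q2     q2   q5 
   q3     q3   q2 
   q4     q6   q5 
   q5     q5   q7 
   q6     q2   q8 
   q7     q7   q3 
   q8     q8   q9 
   q9     q9  q10 
   q10   q10  q11 
 * q11   q11   q8 
(> = start, * = accepting)

start=q0 accept=q11 q0-a->q1 q0-b->q2 q1-a->q3 q1-b->q4 q2-a->q2 q2-b->q5 q3-a->q3 q3-b->q2 q4-a->q6 q4-b->q5 q5-a->q5 q5-b->q7 q6-a->q2 q6-b->q8 q7-a->q7 q7-b->q3 q8-a->q8 q8-b->q9 q9-a->q9 q9-b->q10 q10-a->q10 q10-b->q11 q11-a->q11 q11-b->q8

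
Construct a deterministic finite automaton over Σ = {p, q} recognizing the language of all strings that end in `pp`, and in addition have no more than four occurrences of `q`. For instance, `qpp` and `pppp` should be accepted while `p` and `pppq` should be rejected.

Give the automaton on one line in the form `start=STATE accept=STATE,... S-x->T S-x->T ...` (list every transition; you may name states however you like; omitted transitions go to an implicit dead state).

Run two small machines in parallel and take their product. The first has 3 states tracking how much of the suffix `pp` has currently been matched; the second has 6 states tracking the count of `q`s, saturating at 5. A product state is a pair (one from each), accepting exactly when both do.
       p  q 
>  A   B  C 
   B   D  C 
   C   E  F 
 * D   D  C 
   E   G  F 
   F   H  I 
 * G   G  F 
   H   J  I 
   I   K  L 
 * J   J  I 
   K   M  L 
   L   N  O 
 * M   M  L 
   N   P  O 
   O   Q  O 
 * P   P  O 
   Q   R  O 
   R   R  O 
(> = start, * = accepting)

start=A accept=D,G,J,M,P A-p->B A-q->C B-p->D B-q->C C-p->E C-q->F D-p->D D-q->C E-p->G E-q->F F-p->H F-q->I G-p->G G-q->F H-p->J H-q->I I-p->K I-q->L J-p->J J-q->I K-p->M K-q->L L-p->N L-q->O M-p->M M-q->L N-p->P N-q->O O-p->Q O-q->O P-p->P P-q->O Q-p->R Q-q->O R-p->R R-q->O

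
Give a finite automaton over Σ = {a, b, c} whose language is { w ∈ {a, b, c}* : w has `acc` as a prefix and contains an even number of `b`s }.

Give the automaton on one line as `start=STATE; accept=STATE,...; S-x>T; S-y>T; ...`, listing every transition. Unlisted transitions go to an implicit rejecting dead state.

start=S0; accept=S4; S0-a>S1; S0-b>S2; S0-c>S2; S1-a>S2; S1-b>S2; S1-c>S3; S2-a>S2; S2-b>S2; S2-c>S2; S3-a>S2; S3-b>S2; S3-c>S4; S4-a>S4; S4-b>S5; S4-c>S4; S5-a>S5; S5-b>S4; S5-c>S5

Run two small machines in parallel and take their product. One (5 states) tracks whether the input so far still matches the prefix `acc`; the other (2 states) tracks the count of `b`s modulo 2. Each combined state is a pair, one component from each; accept when both components accept. Equivalent product states are then merged.
        a   b   c  
>  S0   S1  S2  S2 
   S1   S2  S2  S3 
   S2   S2  S2  S2 
   S3   S2  S2  S4 
 * S4   S4  S5  S4 
   S5   S5  S4  S5 
(> = start, * = accepting)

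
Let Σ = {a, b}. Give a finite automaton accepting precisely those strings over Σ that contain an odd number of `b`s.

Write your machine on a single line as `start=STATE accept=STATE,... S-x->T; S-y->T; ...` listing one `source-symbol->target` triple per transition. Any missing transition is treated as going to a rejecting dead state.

The only thing that matters is how many `b`s have appeared, reduced mod 2. Use one state per residue: q0 for 0, …, q1 for 1. Reading `b` moves to the next residue; anything else stays put. q1 is accepting.
With 2 states:
        a   b  
>  q0   q0  q1 
 * q1   q1  q0 
(> = start, * = accepting)

start=q0; accept=q1; q0-a->q0; q0-b->q1; q1-a->q1; q1-b->q0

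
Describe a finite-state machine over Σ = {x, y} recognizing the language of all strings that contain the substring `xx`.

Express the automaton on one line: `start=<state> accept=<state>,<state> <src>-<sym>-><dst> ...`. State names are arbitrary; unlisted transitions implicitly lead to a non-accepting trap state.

start=s0 accept=s2 s0-x->s1 s0-y->s0 s1-x->s2 s1-y->s0 s2-x->s2 s2-y->s2

States s0..s1 record the length of the longest prefix of `xx` that matches the current input suffix. Reaching s2 means `xx` has been seen, and we stay there forever. Accept from s2.
3 states suffice.
        x   y  
>  s0   s1  s0 
   s1   s2  s0 
 * s2   s2  s2 
(> = start, * = accepting)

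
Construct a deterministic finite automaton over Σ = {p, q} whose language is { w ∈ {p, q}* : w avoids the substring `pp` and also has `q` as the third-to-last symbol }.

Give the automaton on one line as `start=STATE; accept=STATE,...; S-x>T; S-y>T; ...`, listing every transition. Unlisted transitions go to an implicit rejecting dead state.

start=S0; accept=S6,S7,S8; S0-p>S1; S0-q>S2; S1-p>S3; S1-q>S2; S2-p>S4; S2-q>S5; S3-p>S3; S3-q>S3; S4-p>S3; S4-q>S6; S5-p>S7; S5-q>S8; S6-p>S4; S6-q>S5; S7-p>S3; S7-q>S6; S8-p>S7; S8-q>S8

Build one automaton per condition and run them in lockstep. The first has 3 states tracking partial matches of the forbidden pattern `pp`; the second has 15 states tracking the last 3 symbols read. A product state is a pair (one from each), accepting exactly when both do. Minimizing collapses redundant product states.
9 states suffice.
        p   q  
>  S0   S1  S2 
   S1   S3  S2 
   S2   S4  S5 
   S3   S3  S3 
   S4   S3  S6 
   S5   S7  S8 
 * S6   S4  S5 
 * S7   S3  S6 
 * S8   S7  S8 
(> = start, * = accepting)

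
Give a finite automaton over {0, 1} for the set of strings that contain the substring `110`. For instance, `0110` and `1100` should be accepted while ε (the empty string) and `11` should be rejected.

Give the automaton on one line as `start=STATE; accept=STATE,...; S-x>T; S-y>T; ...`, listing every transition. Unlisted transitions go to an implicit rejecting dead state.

start=q0; accept=q3; q0-0>q0; q0-1>q1; q1-0>q0; q1-1>q2; q2-0>q3; q2-1>q2; q3-0>q3; q3-1>q3

States q0..q2 record the length of the longest prefix of `110` that matches the current input suffix. Reaching q3 means `110` has been seen, and we stay there forever. Accept from q3.
A 4-state machine:
        0   1  
>  q0   q0  q1 
   q1   q0  q2 
   q2   q3  q2 
 * q3   q3  q3 
(> = start, * = accepting)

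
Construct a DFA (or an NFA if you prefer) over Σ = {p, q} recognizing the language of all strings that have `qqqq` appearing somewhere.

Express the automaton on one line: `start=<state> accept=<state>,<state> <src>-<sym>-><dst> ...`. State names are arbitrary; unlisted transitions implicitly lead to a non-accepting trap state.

Track how much of `qqqq` has been matched so far: state A is no progress, E is the absorbing accept state reached once `qqqq` has occurred. Intermediate states record partial matches; on a mismatch, fall back to the longest reusable overlap.
5 states suffice.
       p  q 
>  A   A  B 
   B   A  C 
   C   A  D 
   D   A  E 
 * E   E  E 
(> = start, * = accepting)

start=A accept=E A-p->A A-q->B B-p->A B-q->C C-p->A C-q->D D-p->A D-q->E E-p->E E-q->E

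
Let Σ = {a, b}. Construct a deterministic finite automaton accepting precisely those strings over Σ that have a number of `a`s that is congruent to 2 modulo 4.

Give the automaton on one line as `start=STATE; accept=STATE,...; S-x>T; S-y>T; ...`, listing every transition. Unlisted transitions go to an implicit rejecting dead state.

Keep the running count of `a`s modulo 4: each `a` advances along the cycle q0 → q1 → q2 → q3 → q0 while other symbols loop. Accept at q2.
A 4-state machine:
        a   b  
>  q0   q1  q0 
   q1   q2  q1 
 * q2   q3  q2 
   q3   q0  q3 
(> = start, * = accepting)

start=q0; accept=q2; q0-a>q1; q0-b>q0; q1-a>q2; q1-b>q1; q2-a>q3; q2-b>q2; q3-a>q0; q3-b>q3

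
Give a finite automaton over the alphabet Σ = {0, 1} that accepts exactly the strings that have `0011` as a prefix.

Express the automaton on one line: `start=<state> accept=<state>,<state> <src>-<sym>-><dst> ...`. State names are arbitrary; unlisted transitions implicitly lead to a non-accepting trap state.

start=s0 accept=s4 s0-0->s1 s0-1->s5 s1-0->s2 s1-1->s5 s2-0->s5 s2-1->s3 s3-0->s5 s3-1->s4 s4-0->s4 s4-1->s4 s5-0->s5 s5-1->s5

Check the first 4 symbols one by one: s0 through s3 record how many have matched `0011` so far; any wrong symbol goes to the dead state s5. After all 4 match we enter the accepting sink s4.
With 6 states:
        0   1  
>  s0   s1  s5 
   s1   s2  s5 
   s2   s5  s3 
   s3   s5  s4 
 * s4   s4  s4 
   s5   s5  s5 
(> = start, * = accepting)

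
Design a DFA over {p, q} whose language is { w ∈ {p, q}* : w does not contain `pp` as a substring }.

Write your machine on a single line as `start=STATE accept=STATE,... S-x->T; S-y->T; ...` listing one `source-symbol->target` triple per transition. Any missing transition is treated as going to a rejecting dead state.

start=S0; accept=S0,S1; S0-p->S1; S0-q->S0; S1-p->S2; S1-q->S0; S2-p->S2; S2-q->S2

Track partial matches of the forbidden pattern `pp`. State S2 is a dead state reached once `pp` has occurred; every other state accepts. S0 means no part of `pp` is currently matched.
A 3-state machine:
        p   q  
>* S0   S1  S0 
 * S1   S2  S0 
   S2   S2  S2 
(> = start, * = accepting)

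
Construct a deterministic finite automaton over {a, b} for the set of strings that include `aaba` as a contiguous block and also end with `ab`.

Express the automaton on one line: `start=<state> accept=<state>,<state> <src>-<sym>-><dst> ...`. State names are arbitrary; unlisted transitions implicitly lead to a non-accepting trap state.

start=q0 accept=q6 q0-a->q1 q0-b->q0 q1-a->q2 q1-b->q3 q2-a->q2 q2-b->q4 q3-a->q1 q3-b->q0 q4-a->q5 q4-b->q0 q5-a->q5 q5-b->q6 q6-a->q5 q6-b->q7 q7-a->q5 q7-b->q7

Build one automaton per condition and run them in lockstep. One (5 states) tracks whether and how much of `aaba` has been seen; the other (3 states) tracks how much of the suffix `ab` has currently been matched. Each combined state is a pair, one component from each; accept when both components accept.
An 8-state machine:
        a   b  
>  q0   q1  q0 
   q1   q2  q3 
   q2   q2  q4 
   q3   q1  q0 
   q4   q5  q0 
   q5   q5  q6 
 * q6   q5  q7 
   q7   q5  q7 
(> = start, * = accepting)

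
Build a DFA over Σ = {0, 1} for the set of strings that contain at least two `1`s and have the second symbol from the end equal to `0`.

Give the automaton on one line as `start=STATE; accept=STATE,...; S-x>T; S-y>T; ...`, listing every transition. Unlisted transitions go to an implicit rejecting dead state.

start=A; accept=I,L,M,O; A-0>B; A-1>C; B-0>D; B-1>E; C-0>F; C-1>G; D-0>D; D-1>E; E-0>F; E-1>G; F-0>H; F-1>I; G-0>J; G-1>K; H-0>H; H-1>I; I-0>J; I-1>K; J-0>L; J-1>M; K-0>N; K-1>K; L-0>L; L-1>M; M-0>N; M-1>K; N-0>O; N-1>M; O-0>O; O-1>M

Build one automaton per condition and run them in lockstep. One (4 states) tracks the count of `1`s, saturating at 3; the other (7 states) tracks the last 2 symbols read. Each combined state is a pair, one component from each; accept when both components accept.
       0  1 
>  A   B  C 
   B   D  E 
   C   F  G 
   D   D  E 
   E   F  G 
   F   H  I 
   G   J  K 
   H   H  I 
 * I   J  K 
   J   L  M 
   K   N  K 
 * L   L  M 
 * M   N  K 
   N   O  M 
 * O   O  M 
(> = start, * = accepting)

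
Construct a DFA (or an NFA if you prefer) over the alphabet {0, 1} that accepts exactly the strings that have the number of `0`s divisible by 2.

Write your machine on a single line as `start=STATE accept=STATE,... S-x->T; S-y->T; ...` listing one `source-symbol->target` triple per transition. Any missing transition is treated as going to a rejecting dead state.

Keep the running count of `0`s modulo 2: each `0` advances along the cycle S0 → S1 → S0 while other symbols loop. Accept at S0.
2 states suffice.
        0   1  
>* S0   S1  S0 
   S1   S0  S1 
(> = start, * = accepting)

start=S0; accept=S0; S0-0->S1; S0-1->S0; S1-0->S0; S1-1->S1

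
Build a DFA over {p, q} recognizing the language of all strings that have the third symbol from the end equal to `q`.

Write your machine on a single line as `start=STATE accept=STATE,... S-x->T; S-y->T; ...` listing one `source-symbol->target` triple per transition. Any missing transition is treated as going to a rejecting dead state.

Because acceptance depends on a position counted from the end, the machine has to buffer the most recent 3 symbols. Make each state the string of the last up-to-3 symbols read; on input `x` shift the window left and append `x`. Accept when the buffered window has length 3 and begins with `q`.
          p    q  
>  S0     S1   S2 
   S1     S3   S4 
   S2     S5   S6 
   S3     S7   S8 
   S4     S9  S10 
   S5    S11  S12 
   S6    S13  S14 
   S7     S7   S8 
   S8     S9  S10 
   S9    S11  S12 
   S10   S13  S14 
 * S11    S7   S8 
 * S12    S9  S10 
 * S13   S11  S12 
 * S14   S13  S14 
(> = start, * = accepting)

start=S0; accept=S11,S12,S13,S14; S0-p->S1; S0-q->S2; S1-p->S3; S1-q->S4; S2-p->S5; S2-q->S6; S3-p->S7; S3-q->S8; S4-p->S9; S4-q->S10; S5-p->S11; S5-q->S12; S6-p->S13; S6-q->S14; S7-p->S7; S7-q->S8; S8-p->S9; S8-q->S10; S9-p->S11; S9-q->S12; S10-p->S13; S10-q->S14; S11-p->S7; S11-q->S8; S12-p->S9; S12-q->S10; S13-p->S11; S13-q->S12; S14-p->S13; S14-q->S14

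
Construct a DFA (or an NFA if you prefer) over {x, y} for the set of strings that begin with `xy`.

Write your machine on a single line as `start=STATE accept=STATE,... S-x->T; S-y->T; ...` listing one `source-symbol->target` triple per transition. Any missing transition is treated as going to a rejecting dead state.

start=q0; accept=q2; q0-x->q1; q0-y->q3; q1-x->q3; q1-y->q2; q2-x->q2; q2-y->q2; q3-x->q3; q3-y->q3

Check the first 2 symbols one by one: q0 through q1 record how many have matched `xy` so far; any wrong symbol goes to the dead state q3. After all 2 match we enter the accepting sink q2.
A 4-state machine:
        x   y  
>  q0   q1  q3 
   q1   q3  q2 
 * q2   q2  q2 
   q3   q3  q3 
(> = start, * = accepting)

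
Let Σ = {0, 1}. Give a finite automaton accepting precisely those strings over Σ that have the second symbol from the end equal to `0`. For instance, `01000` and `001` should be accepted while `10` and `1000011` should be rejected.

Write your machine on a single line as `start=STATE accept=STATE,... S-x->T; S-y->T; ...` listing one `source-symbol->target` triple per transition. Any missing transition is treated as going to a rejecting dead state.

start=q0; accept=q3,q4; q0-0->q1; q0-1->q2; q1-0->q3; q1-1->q4; q2-0->q5; q2-1->q6; q3-0->q3; q3-1->q4; q4-0->q5; q4-1->q6; q5-0->q3; q5-1->q4; q6-0->q5; q6-1->q6

A DFA must remember the last 2 symbols (since which symbol is second-to-last isn't known until the input ends). Use one state per possible window of the last ≤2 symbols; accept from those whose window starts with `0`.
A 7-state machine:
        0   1  
>  q0   q1  q2 
   q1   q3  q4 
   q2   q5  q6 
 * q3   q3  q4 
 * q4   q5  q6 
   q5   q3  q4 
   q6   q5  q6 
(> = start, * = accepting)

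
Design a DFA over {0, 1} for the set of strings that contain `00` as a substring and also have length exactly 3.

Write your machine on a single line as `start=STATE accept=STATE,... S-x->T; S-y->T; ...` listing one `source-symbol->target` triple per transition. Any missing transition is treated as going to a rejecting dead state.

Run two small machines in parallel and take their product. The first has 3 states tracking whether and how much of `00` has been seen; the second has 5 states tracking the input length, saturating at 4. A product state is a pair (one from each), accepting exactly when both do. Minimizing collapses redundant product states.
With 7 states:
        0   1  
>  q0   q1  q2 
   q1   q3  q4 
   q2   q5  q4 
   q3   q6  q6 
   q4   q4  q4 
   q5   q6  q4 
 * q6   q4  q4 
(> = start, * = accepting)

start=q0; accept=q6; q0-0->q1; q0-1->q2; q1-0->q3; q1-1->q4; q2-0->q5; q2-1->q4; q3-0->q6; q3-1->q6; q4-0->q4; q4-1->q4; q5-0->q6; q5-1->q4; q6-0->q4; q6-1->q4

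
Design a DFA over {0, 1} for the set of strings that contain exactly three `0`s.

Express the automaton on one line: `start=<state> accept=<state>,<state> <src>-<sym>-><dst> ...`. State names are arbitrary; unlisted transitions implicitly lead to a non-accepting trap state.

Count `0`s, saturating at 4: states s0 through s3 mean 0 through 3 `0`s seen; s4 means more than 3. Each `0` increments (capped at s4); other symbols loop. Accept from {s3}.
5 states suffice.
        0   1  
>  s0   s1  s0 
   s1   s2  s1 
   s2   s3  s2 
 * s3   s4  s3 
   s4   s4  s4 
(> = start, * = accepting)

start=s0 accept=s3 s0-0->s1 s0-1->s0 s1-0->s2 s1-1->s1 s2-0->s3 s2-1->s2 s3-0->s4 s3-1->s3 s4-0->s4 s4-1->s4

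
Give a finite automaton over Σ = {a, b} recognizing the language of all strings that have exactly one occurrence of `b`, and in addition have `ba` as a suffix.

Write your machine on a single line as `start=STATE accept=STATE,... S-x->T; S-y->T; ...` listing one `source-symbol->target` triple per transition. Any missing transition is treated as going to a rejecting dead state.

start=S0; accept=S2; S0-a->S0; S0-b->S1; S1-a->S2; S1-b->S3; S2-a->S3; S2-b->S3; S3-a->S3; S3-b->S3

Handle the two conditions separately and then intersect. One (3 states) tracks the count of `b`s, saturating at 2; the other (3 states) tracks how much of the suffix `ba` has currently been matched. Each combined state is a pair, one component from each; accept when both components accept. Minimizing collapses redundant product states.
A 4-state machine:
        a   b  
>  S0   S0  S1 
   S1   S2  S3 
 * S2   S3  S3 
   S3   S3  S3 
(> = start, * = accepting)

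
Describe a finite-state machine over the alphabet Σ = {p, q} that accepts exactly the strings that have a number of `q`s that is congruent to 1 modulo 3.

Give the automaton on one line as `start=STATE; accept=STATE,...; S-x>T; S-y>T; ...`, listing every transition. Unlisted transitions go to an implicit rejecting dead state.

start=S0; accept=S1; S0-p>S0; S0-q>S1; S1-p>S1; S1-q>S2; S2-p>S2; S2-q>S0

The only thing that matters is how many `q`s have appeared, reduced mod 3. Use one state per residue: S0 for 0, …, S2 for 2. Reading `q` moves to the next residue; anything else stays put. S1 is accepting.
A 3-state machine:
        p   q  
>  S0   S0  S1 
 * S1   S1  S2 
   S2   S2  S0 
(> = start, * = accepting)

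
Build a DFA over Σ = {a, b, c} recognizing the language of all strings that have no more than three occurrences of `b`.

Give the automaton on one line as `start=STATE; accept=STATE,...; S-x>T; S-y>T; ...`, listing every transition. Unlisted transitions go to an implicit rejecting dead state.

Only the number of `b`s matters, and only up to 4. Make a chain S0 → S1 → S2 → S3 → S4 advanced by each `b` (with S4 absorbing); every other symbol self-loops. The accepting set is {S0, S1, S2, S3}.
With 5 states:
        a   b   c  
>* S0   S0  S1  S0 
 * S1   S1  S2  S1 
 * S2   S2  S3  S2 
 * S3   S3  S4  S3 
   S4   S4  S4  S4 
(> = start, * = accepting)

start=S0; accept=S0,S1,S2,S3; S0-a>S0; S0-b>S1; S0-c>S0; S1-a>S1; S1-b>S2; S1-c>S1; S2-a>S2; S2-b>S3; S2-c>S2; S3-a>S3; S3-b>S4; S3-c>S3; S4-a>S4; S4-b>S4; S4-c>S4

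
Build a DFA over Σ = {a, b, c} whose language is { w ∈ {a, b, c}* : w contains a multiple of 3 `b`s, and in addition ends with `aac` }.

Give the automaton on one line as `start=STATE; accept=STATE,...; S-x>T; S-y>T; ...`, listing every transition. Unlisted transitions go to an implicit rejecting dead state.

Run two small machines in parallel and take their product. One (3 states) tracks the count of `b`s modulo 3; the other (4 states) tracks how much of the suffix `aac` has currently been matched. Each combined state is a pair, one component from each; accept when both components accept. Equivalent product states are then merged.
6 states suffice.
        a   b   c  
>  q0   q1  q2  q0 
   q1   q3  q2  q0 
   q2   q2  q4  q2 
   q3   q3  q2  q5 
   q4   q4  q0  q4 
 * q5   q1  q2  q0 
(> = start, * = accepting)

start=q0; accept=q5; q0-a>q1; q0-b>q2; q0-c>q0; q1-a>q3; q1-b>q2; q1-c>q0; q2-a>q2; q2-b>q4; q2-c>q2; q3-a>q3; q3-b>q2; q3-c>q5; q4-a>q4; q4-b>q0; q4-c>q4; q5-a>q1; q5-b>q2; q5-c>q0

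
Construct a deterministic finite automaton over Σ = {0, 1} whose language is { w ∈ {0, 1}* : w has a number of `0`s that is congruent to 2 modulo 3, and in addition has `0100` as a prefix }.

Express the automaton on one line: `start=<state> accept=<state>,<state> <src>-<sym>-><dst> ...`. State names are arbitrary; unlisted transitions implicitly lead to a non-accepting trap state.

start=q0 accept=q7 q0-0->q1 q0-1->q2 q1-0->q2 q1-1->q3 q2-0->q2 q2-1->q2 q3-0->q4 q3-1->q2 q4-0->q5 q4-1->q2 q5-0->q6 q5-1->q5 q6-0->q7 q6-1->q6 q7-0->q5 q7-1->q7

Run two small machines in parallel and take their product. The first has 3 states tracking the count of `0`s modulo 3; the second has 6 states tracking whether the input so far still matches the prefix `0100`. A product state is a pair (one from each), accepting exactly when both do. Minimizing collapses redundant product states.
        0   1  
>  q0   q1  q2 
   q1   q2  q3 
   q2   q2  q2 
   q3   q4  q2 
   q4   q5  q2 
   q5   q6  q5 
   q6   q7  q6 
 * q7   q5  q7 
(> = start, * = accepting)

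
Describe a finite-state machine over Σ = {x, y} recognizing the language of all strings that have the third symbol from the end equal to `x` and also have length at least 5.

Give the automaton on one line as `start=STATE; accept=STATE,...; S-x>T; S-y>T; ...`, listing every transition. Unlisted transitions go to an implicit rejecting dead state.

Build one automaton per condition and run them in lockstep. One (15 states) tracks the last 3 symbols read; the other (7 states) tracks the input length, saturating at 6. Each combined state is a pair, one component from each; accept when both components accept. Minimizing collapses redundant product states.
With 10 states:
        x   y  
>  s0   s1  s1 
   s1   s2  s2 
   s2   s3  s2 
   s3   s4  s5 
   s4   s6  s7 
   s5   s8  s9 
 * s6   s6  s7 
 * s7   s8  s9 
 * s8   s4  s5 
 * s9   s3  s2 
(> = start, * = accepting)

start=s0; accept=s6,s7,s8,s9; s0-x>s1; s0-y>s1; s1-x>s2; s1-y>s2; s2-x>s3; s2-y>s2; s3-x>s4; s3-y>s5; s4-x>s6; s4-y>s7; s5-x>s8; s5-y>s9; s6-x>s6; s6-y>s7; s7-x>s8; s7-y>s9; s8-x>s4; s8-y>s5; s9-x>s3; s9-y>s2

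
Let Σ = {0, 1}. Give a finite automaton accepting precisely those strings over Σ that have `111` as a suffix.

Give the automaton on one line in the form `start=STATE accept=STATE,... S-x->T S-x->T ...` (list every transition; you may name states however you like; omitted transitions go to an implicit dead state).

start=s0 accept=s3 s0-0->s0 s0-1->s1 s1-0->s0 s1-1->s2 s2-0->s0 s2-1->s3 s3-0->s0 s3-1->s3

Remember how much of `111` the current input suffix matches. State s0 means no match yet; s1 means the last symbol is `1`; s2 means the last 2 symbols are `11`; s3 means the last 3 symbols are `111`. Only s3 accepts. On a mismatch, fall back to the longest proper suffix that is still a prefix of `111`.
        0   1  
>  s0   s0  s1 
   s1   s0  s2 
   s2   s0  s3 
 * s3   s0  s3 
(> = start, * = accepting)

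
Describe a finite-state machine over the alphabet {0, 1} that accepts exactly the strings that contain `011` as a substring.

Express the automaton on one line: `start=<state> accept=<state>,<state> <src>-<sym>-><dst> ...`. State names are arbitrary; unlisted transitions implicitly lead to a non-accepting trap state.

start=q0 accept=q3 q0-0->q1 q0-1->q0 q1-0->q1 q1-1->q2 q2-0->q1 q2-1->q3 q3-0->q3 q3-1->q3

Track how much of `011` has been matched so far: state q0 is no progress, q3 is the absorbing accept state reached once `011` has occurred. Intermediate states record partial matches; on a mismatch, fall back to the longest reusable overlap.
4 states suffice.
        0   1  
>  q0   q1  q0 
   q1   q1  q2 
   q2   q1  q3 
 * q3   q3  q3 
(> = start, * = accepting)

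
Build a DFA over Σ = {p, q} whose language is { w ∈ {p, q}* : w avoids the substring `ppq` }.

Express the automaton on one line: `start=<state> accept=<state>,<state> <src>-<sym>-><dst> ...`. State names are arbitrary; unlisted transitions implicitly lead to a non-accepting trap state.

start=s0 accept=s0,s1,s2 s0-p->s1 s0-q->s0 s1-p->s2 s1-q->s0 s2-p->s2 s2-q->s3 s3-p->s3 s3-q->s3

Track partial matches of the forbidden pattern `ppq`. State s3 is a dead state reached once `ppq` has occurred; every other state accepts. s0 means no part of `ppq` is currently matched.
With 4 states:
        p   q  
>* s0   s1  s0 
 * s1   s2  s0 
 * s2   s2  s3 
   s3   s3  s3 
(> = start, * = accepting)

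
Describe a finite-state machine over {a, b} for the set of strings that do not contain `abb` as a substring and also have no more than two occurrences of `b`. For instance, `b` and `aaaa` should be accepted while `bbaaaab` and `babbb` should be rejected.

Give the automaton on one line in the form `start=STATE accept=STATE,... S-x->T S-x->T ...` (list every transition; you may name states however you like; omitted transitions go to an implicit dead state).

Run two small machines in parallel and take their product. One (4 states) tracks partial matches of the forbidden pattern `abb`; the other (4 states) tracks the count of `b`s, saturating at 3. Each combined state is a pair, one component from each; accept when both components accept. Minimizing collapses redundant product states.
        a   b  
>* q0   q1  q2 
 * q1   q1  q3 
 * q2   q2  q4 
 * q3   q2  q5 
 * q4   q4  q5 
   q5   q5  q5 
(> = start, * = accepting)

start=q0 accept=q0,q1,q2,q3,q4 q0-a->q1 q0-b->q2 q1-a->q1 q1-b->q3 q2-a->q2 q2-b->q4 q3-a->q2 q3-b->q5 q4-a->q4 q4-b->q5 q5-a->q5 q5-b->q5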